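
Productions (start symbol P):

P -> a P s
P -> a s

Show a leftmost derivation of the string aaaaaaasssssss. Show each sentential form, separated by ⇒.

P ⇒ aPs ⇒ aaPss ⇒ aaaPsss ⇒ aaaaPssss ⇒ aaaaaPsssss ⇒ aaaaaaPssssss ⇒ aaaaaaasssssss

P ⇒ aPs   [P -> a P s]
aPs ⇒ aaPss   [P -> a P s]
aaPss ⇒ aaaPsss   [P -> a P s]
aaaPsss ⇒ aaaaPssss   [P -> a P s]
aaaaPssss ⇒ aaaaaPsssss   [P -> a P s]
aaaaaPsssss ⇒ aaaaaaPssssss   [P -> a P s]
aaaaaaPssssss ⇒ aaaaaaasssssss   [P -> a s]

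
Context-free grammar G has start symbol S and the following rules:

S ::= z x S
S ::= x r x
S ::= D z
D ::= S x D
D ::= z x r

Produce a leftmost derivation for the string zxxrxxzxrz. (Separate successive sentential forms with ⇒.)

S ⇒ zxS   [S ::= z x S]
zxS ⇒ zxDz   [S ::= D z]
zxDz ⇒ zxSxDz   [D ::= S x D]
zxSxDz ⇒ zxxrxxDz   [S ::= x r x]
zxxrxxDz ⇒ zxxrxxzxrz   [D ::= z x r]

S ⇒ zxS ⇒ zxDz ⇒ zxSxDz ⇒ zxxrxxDz ⇒ zxxrxxzxrz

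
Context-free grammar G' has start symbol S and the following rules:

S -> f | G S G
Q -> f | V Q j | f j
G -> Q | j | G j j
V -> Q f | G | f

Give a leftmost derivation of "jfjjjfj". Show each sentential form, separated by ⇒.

S ⇒ GSG ⇒ GjjSG ⇒ QjjSG ⇒ VQjjjSG ⇒ GQjjjSG ⇒ jQjjjSG ⇒ jfjjjSG ⇒ jfjjjfG ⇒ jfjjjfj

S ⇒ GSG   [S -> G S G]
GSG ⇒ GjjSG   [G -> G j j]
GjjSG ⇒ QjjSG   [G -> Q]
QjjSG ⇒ VQjjjSG   [Q -> V Q j]
VQjjjSG ⇒ GQjjjSG   [V -> G]
GQjjjSG ⇒ jQjjjSG   [G -> j]
jQjjjSG ⇒ jfjjjSG   [Q -> f]
jfjjjSG ⇒ jfjjjfG   [S -> f]
jfjjjfG ⇒ jfjjjfj   [G -> j]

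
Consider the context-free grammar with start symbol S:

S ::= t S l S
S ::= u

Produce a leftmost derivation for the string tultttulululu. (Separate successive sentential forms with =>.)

S => tSlS   [S ::= t S l S]
tSlS => tulS   [S ::= u]
tulS => tultSlS   [S ::= t S l S]
tultSlS => tulttSlSlS   [S ::= t S l S]
tulttSlSlS => tultttSlSlSlS   [S ::= t S l S]
tultttSlSlSlS => tultttulSlSlS   [S ::= u]
tultttulSlSlS => tultttululSlS   [S ::= u]
tultttululSlS => tultttulululS   [S ::= u]
tultttulululS => tultttulululu   [S ::= u]

S=>tSlS=>tulS=>tultSlS=>tulttSlSlS=>tultttSlSlSlS=>tultttulSlSlS=>tultttululSlS=>tultttulululS=>tultttulululu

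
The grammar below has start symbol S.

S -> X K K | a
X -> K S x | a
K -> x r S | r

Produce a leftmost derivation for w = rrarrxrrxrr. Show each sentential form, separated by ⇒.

S ⇒ XKK   [S -> X K K]
XKK ⇒ KSxKK   [X -> K S x]
KSxKK ⇒ rSxKK   [K -> r]
rSxKK ⇒ rXKKxKK   [S -> X K K]
rXKKxKK ⇒ rKSxKKxKK   [X -> K S x]
rKSxKKxKK ⇒ rrSxKKxKK   [K -> r]
rrSxKKxKK ⇒ rrXKKxKKxKK   [S -> X K K]
rrXKKxKKxKK ⇒ rraKKxKKxKK   [X -> a]
rraKKxKKxKK ⇒ rrarKxKKxKK   [K -> r]
rrarKxKKxKK ⇒ rrarrxKKxKK   [K -> r]
rrarrxKKxKK ⇒ rrarrxrKxKK   [K -> r]
rrarrxrKxKK ⇒ rrarrxrrxKK   [K -> r]
rrarrxrrxKK ⇒ rrarrxrrxrK   [K -> r]
rrarrxrrxrK ⇒ rrarrxrrxrr   [K -> r]

S ⇒ XKK ⇒ KSxKK ⇒ rSxKK ⇒ rXKKxKK ⇒ rKSxKKxKK ⇒ rrSxKKxKK ⇒ rrXKKxKKxKK ⇒ rraKKxKKxKK ⇒ rrarKxKKxKK ⇒ rrarrxKKxKK ⇒ rrarrxrKxKK ⇒ rrarrxrrxKK ⇒ rrarrxrrxrK ⇒ rrarrxrrxrr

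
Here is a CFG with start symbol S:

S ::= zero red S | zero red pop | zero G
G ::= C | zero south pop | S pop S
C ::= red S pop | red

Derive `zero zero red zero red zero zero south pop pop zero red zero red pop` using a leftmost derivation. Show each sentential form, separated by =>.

S => zero G   [S ::= zero G]
zero G => zero S pop S   [G ::= S pop S]
zero S pop S => zero zero red S pop S   [S ::= zero red S]
zero zero red S pop S => zero zero red zero red S pop S   [S ::= zero red S]
zero zero red zero red S pop S => zero zero red zero red zero G pop S   [S ::= zero G]
zero zero red zero red zero G pop S => zero zero red zero red zero zero south pop pop S   [G ::= zero south pop]
zero zero red zero red zero zero south pop pop S => zero zero red zero red zero zero south pop pop zero red S   [S ::= zero red S]
zero zero red zero red zero zero south pop pop zero red S => zero zero red zero red zero zero south pop pop zero red zero red pop   [S ::= zero red pop]

S => zero G => zero S pop S => zero zero red S pop S => zero zero red zero red S pop S => zero zero red zero red zero G pop S => zero zero red zero red zero zero south pop pop S => zero zero red zero red zero zero south pop pop zero red S => zero zero red zero red zero zero south pop pop zero red zero red pop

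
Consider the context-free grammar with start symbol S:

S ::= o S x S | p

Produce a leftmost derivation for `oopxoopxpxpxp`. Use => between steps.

S=>oSxS=>ooSxSxS=>oopxSxS=>oopxoSxSxS=>oopxooSxSxSxS=>oopxoopxSxSxS=>oopxoopxpxSxS=>oopxoopxpxpxS=>oopxoopxpxpxp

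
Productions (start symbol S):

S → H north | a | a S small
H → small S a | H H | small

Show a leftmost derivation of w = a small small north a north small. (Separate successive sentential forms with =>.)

S => a S small   [S → a S small]
a S small => a H north small   [S → H north]
a H north small => a small S a north small   [H → small S a]
a small S a north small => a small H north a north small   [S → H north]
a small H north a north small => a small small north a north small   [H → small]

S => a S small => a H north small => a small S a north small => a small H north a north small => a small small north a north small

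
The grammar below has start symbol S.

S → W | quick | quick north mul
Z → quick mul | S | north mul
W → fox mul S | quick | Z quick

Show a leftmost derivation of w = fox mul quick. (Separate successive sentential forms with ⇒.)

S ⇒ W   [S → W]
W ⇒ fox mul S   [W → fox mul S]
fox mul S ⇒ fox mul quick   [S → quick]

S ⇒ W ⇒ fox mul S ⇒ fox mul quick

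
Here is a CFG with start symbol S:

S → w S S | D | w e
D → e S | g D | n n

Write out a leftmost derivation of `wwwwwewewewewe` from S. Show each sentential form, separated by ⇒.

S ⇒ wSS   [S → w S S]
wSS ⇒ wwSSS   [S → w S S]
wwSSS ⇒ wwwSSSS   [S → w S S]
wwwSSSS ⇒ wwwwSSSSS   [S → w S S]
wwwwSSSSS ⇒ wwwwweSSSS   [S → w e]
wwwwweSSSS ⇒ wwwwweweSSS   [S → w e]
wwwwweweSSS ⇒ wwwwweweweSS   [S → w e]
wwwwweweweSS ⇒ wwwwweweweweS   [S → w e]
wwwwweweweweS ⇒ wwwwwewewewewe   [S → w e]

S ⇒ wSS ⇒ wwSSS ⇒ wwwSSSS ⇒ wwwwSSSSS ⇒ wwwwweSSSS ⇒ wwwwweweSSS ⇒ wwwwweweweSS ⇒ wwwwweweweweS ⇒ wwwwwewewewewe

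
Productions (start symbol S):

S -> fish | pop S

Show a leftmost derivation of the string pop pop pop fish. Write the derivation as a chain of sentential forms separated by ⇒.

S ⇒ pop S ⇒ pop pop S ⇒ pop pop pop S ⇒ pop pop pop fish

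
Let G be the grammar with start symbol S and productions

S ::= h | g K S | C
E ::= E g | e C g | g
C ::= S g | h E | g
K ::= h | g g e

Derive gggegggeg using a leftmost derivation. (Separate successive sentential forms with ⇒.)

S ⇒ gKS ⇒ gggeS ⇒ gggegKS ⇒ gggegggeS ⇒ gggegggeC ⇒ gggegggeg

S ⇒ gKS   [S ::= g K S]
gKS ⇒ gggeS   [K ::= g g e]
gggeS ⇒ gggegKS   [S ::= g K S]
gggegKS ⇒ gggegggeS   [K ::= g g e]
gggegggeS ⇒ gggegggeC   [S ::= C]
gggegggeC ⇒ gggegggeg   [C ::= g]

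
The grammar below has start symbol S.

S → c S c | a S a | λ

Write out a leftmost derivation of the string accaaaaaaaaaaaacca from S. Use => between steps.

S => aSa   [S → a S a]
aSa => acSca   [S → c S c]
acSca => accScca   [S → c S c]
accScca => accaSacca   [S → a S a]
accaSacca => accaaSaacca   [S → a S a]
accaaSaacca => accaaaSaaacca   [S → a S a]
accaaaSaaacca => accaaaaSaaaacca   [S → a S a]
accaaaaSaaaacca => accaaaaaSaaaaacca   [S → a S a]
accaaaaaSaaaaacca => accaaaaaaSaaaaaacca   [S → a S a]
accaaaaaaSaaaaaacca => accaaaaaaaaaaaacca   [S → λ]

S => aSa => acSca => accScca => accaSacca => accaaSaacca => accaaaSaaacca => accaaaaSaaaacca => accaaaaaSaaaaacca => accaaaaaaSaaaaaacca => accaaaaaaaaaaaacca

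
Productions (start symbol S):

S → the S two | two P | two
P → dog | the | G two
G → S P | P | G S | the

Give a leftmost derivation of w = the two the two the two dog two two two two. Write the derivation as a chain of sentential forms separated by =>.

S => the S two => the two P two => the two G two two => the two G S two two => the two G S S two two => the two S P S S two two => the two the S two P S S two two => the two the two P two P S S two two => the two the two the two P S S two two => the two the two the two dog S S two two => the two the two the two dog two S two two => the two the two the two dog two two two two

S => the S two   [S → the S two]
the S two => the two P two   [S → two P]
the two P two => the two G two two   [P → G two]
the two G two two => the two G S two two   [G → G S]
the two G S two two => the two G S S two two   [G → G S]
the two G S S two two => the two S P S S two two   [G → S P]
the two S P S S two two => the two the S two P S S two two   [S → the S two]
the two the S two P S S two two => the two the two P two P S S two two   [S → two P]
the two the two P two P S S two two => the two the two the two P S S two two   [P → the]
the two the two the two P S S two two => the two the two the two dog S S two two   [P → dog]
the two the two the two dog S S two two => the two the two the two dog two S two two   [S → two]
the two the two the two dog two S two two => the two the two the two dog two two two two   [S → two]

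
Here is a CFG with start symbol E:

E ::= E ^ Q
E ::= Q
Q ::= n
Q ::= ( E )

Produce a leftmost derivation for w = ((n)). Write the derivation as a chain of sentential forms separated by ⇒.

E ⇒ Q   [E ::= Q]
Q ⇒ (E)   [Q ::= ( E )]
(E) ⇒ (Q)   [E ::= Q]
(Q) ⇒ ((E))   [Q ::= ( E )]
((E)) ⇒ ((Q))   [E ::= Q]
((Q)) ⇒ ((n))   [Q ::= n]

E ⇒ Q ⇒ (E) ⇒ (Q) ⇒ ((E)) ⇒ ((Q)) ⇒ ((n))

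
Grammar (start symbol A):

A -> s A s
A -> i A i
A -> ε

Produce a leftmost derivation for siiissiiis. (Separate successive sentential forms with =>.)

A => sAs   [A -> s A s]
sAs => siAis   [A -> i A i]
siAis => siiAiis   [A -> i A i]
siiAiis => siiiAiiis   [A -> i A i]
siiiAiiis => siiisAsiiis   [A -> s A s]
siiisAsiiis => siiissiiis   [A -> ε]

A => sAs => siAis => siiAiis => siiiAiiis => siiisAsiiis => siiissiiis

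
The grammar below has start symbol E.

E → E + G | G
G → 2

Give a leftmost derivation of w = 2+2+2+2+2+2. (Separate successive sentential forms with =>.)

E => E+G   [E → E + G]
E+G => E+G+G   [E → E + G]
E+G+G => E+G+G+G   [E → E + G]
E+G+G+G => E+G+G+G+G   [E → E + G]
E+G+G+G+G => E+G+G+G+G+G   [E → E + G]
E+G+G+G+G+G => G+G+G+G+G+G   [E → G]
G+G+G+G+G+G => 2+G+G+G+G+G   [G → 2]
2+G+G+G+G+G => 2+2+G+G+G+G   [G → 2]
2+2+G+G+G+G => 2+2+2+G+G+G   [G → 2]
2+2+2+G+G+G => 2+2+2+2+G+G   [G → 2]
2+2+2+2+G+G => 2+2+2+2+2+G   [G → 2]
2+2+2+2+2+G => 2+2+2+2+2+2   [G → 2]

E => E+G => E+G+G => E+G+G+G => E+G+G+G+G => E+G+G+G+G+G => G+G+G+G+G+G => 2+G+G+G+G+G => 2+2+G+G+G+G => 2+2+2+G+G+G => 2+2+2+2+G+G => 2+2+2+2+2+G => 2+2+2+2+2+2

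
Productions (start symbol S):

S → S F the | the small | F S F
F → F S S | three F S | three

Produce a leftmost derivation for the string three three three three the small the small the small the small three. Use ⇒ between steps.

S ⇒ F S F ⇒ three F S S F ⇒ three three F S S S F ⇒ three three three F S S S S F ⇒ three three three three S S S S F ⇒ three three three three the small S S S F ⇒ three three three three the small the small S S F ⇒ three three three three the small the small the small S F ⇒ three three three three the small the small the small the small F ⇒ three three three three the small the small the small the small three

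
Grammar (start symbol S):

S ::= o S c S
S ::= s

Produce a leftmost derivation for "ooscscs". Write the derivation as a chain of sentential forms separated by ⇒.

S ⇒ oScS ⇒ ooScScS ⇒ ooscScS ⇒ ooscscS ⇒ ooscscs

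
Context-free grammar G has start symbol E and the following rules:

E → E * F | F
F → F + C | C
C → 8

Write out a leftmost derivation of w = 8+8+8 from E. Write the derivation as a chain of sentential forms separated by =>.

E => F => F+C => F+C+C => C+C+C => 8+C+C => 8+8+C => 8+8+8

E => F   [E → F]
F => F+C   [F → F + C]
F+C => F+C+C   [F → F + C]
F+C+C => C+C+C   [F → C]
C+C+C => 8+C+C   [C → 8]
8+C+C => 8+8+C   [C → 8]
8+8+C => 8+8+8   [C → 8]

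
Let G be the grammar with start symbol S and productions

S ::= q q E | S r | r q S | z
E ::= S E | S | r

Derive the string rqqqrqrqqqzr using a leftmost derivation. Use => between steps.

S => rqS => rqqqE => rqqqS => rqqqrqS => rqqqrqrqS => rqqqrqrqSr => rqqqrqrqqqEr => rqqqrqrqqqSr => rqqqrqrqqqzr

S => rqS   [S ::= r q S]
rqS => rqqqE   [S ::= q q E]
rqqqE => rqqqS   [E ::= S]
rqqqS => rqqqrqS   [S ::= r q S]
rqqqrqS => rqqqrqrqS   [S ::= r q S]
rqqqrqrqS => rqqqrqrqSr   [S ::= S r]
rqqqrqrqSr => rqqqrqrqqqEr   [S ::= q q E]
rqqqrqrqqqEr => rqqqrqrqqqSr   [E ::= S]
rqqqrqrqqqSr => rqqqrqrqqqzr   [S ::= z]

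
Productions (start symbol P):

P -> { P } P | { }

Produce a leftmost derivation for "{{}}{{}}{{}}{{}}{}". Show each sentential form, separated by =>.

P => {P}P   [P -> { P } P]
{P}P => {{}}P   [P -> { }]
{{}}P => {{}}{P}P   [P -> { P } P]
{{}}{P}P => {{}}{{}}P   [P -> { }]
{{}}{{}}P => {{}}{{}}{P}P   [P -> { P } P]
{{}}{{}}{P}P => {{}}{{}}{{}}P   [P -> { }]
{{}}{{}}{{}}P => {{}}{{}}{{}}{P}P   [P -> { P } P]
{{}}{{}}{{}}{P}P => {{}}{{}}{{}}{{}}P   [P -> { }]
{{}}{{}}{{}}{{}}P => {{}}{{}}{{}}{{}}{}   [P -> { }]

P => {P}P => {{}}P => {{}}{P}P => {{}}{{}}P => {{}}{{}}{P}P => {{}}{{}}{{}}P => {{}}{{}}{{}}{P}P => {{}}{{}}{{}}{{}}P => {{}}{{}}{{}}{{}}{}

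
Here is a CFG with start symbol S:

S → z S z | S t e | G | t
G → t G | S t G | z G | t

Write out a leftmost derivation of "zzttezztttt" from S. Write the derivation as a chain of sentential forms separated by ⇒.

S⇒G⇒StG⇒GtG⇒StGtG⇒zSztGtG⇒zzSzztGtG⇒zzStezztGtG⇒zzttezztGtG⇒zzttezztttG⇒zzttezztttt

S ⇒ G   [S → G]
G ⇒ StG   [G → S t G]
StG ⇒ GtG   [S → G]
GtG ⇒ StGtG   [G → S t G]
StGtG ⇒ zSztGtG   [S → z S z]
zSztGtG ⇒ zzSzztGtG   [S → z S z]
zzSzztGtG ⇒ zzStezztGtG   [S → S t e]
zzStezztGtG ⇒ zzttezztGtG   [S → t]
zzttezztGtG ⇒ zzttezztttG   [G → t]
zzttezztttG ⇒ zzttezztttt   [G → t]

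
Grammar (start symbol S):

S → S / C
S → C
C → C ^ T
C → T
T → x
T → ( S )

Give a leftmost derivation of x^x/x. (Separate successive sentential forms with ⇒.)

S ⇒ S/C ⇒ C/C ⇒ C^T/C ⇒ T^T/C ⇒ x^T/C ⇒ x^x/C ⇒ x^x/T ⇒ x^x/x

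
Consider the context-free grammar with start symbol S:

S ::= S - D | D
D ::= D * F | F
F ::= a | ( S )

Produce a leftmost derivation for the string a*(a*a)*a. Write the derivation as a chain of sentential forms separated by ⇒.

S ⇒ D   [S ::= D]
D ⇒ D*F   [D ::= D * F]
D*F ⇒ D*F*F   [D ::= D * F]
D*F*F ⇒ F*F*F   [D ::= F]
F*F*F ⇒ a*F*F   [F ::= a]
a*F*F ⇒ a*(S)*F   [F ::= ( S )]
a*(S)*F ⇒ a*(D)*F   [S ::= D]
a*(D)*F ⇒ a*(D*F)*F   [D ::= D * F]
a*(D*F)*F ⇒ a*(F*F)*F   [D ::= F]
a*(F*F)*F ⇒ a*(a*F)*F   [F ::= a]
a*(a*F)*F ⇒ a*(a*a)*F   [F ::= a]
a*(a*a)*F ⇒ a*(a*a)*a   [F ::= a]

S ⇒ D ⇒ D*F ⇒ D*F*F ⇒ F*F*F ⇒ a*F*F ⇒ a*(S)*F ⇒ a*(D)*F ⇒ a*(D*F)*F ⇒ a*(F*F)*F ⇒ a*(a*F)*F ⇒ a*(a*a)*F ⇒ a*(a*a)*a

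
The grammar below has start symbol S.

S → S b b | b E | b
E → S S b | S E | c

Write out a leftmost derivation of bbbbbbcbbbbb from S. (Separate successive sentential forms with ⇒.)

S ⇒ Sbb   [S → S b b]
Sbb ⇒ bEbb   [S → b E]
bEbb ⇒ bSSbbb   [E → S S b]
bSSbbb ⇒ bbSbbb   [S → b]
bbSbbb ⇒ bbSbbbbb   [S → S b b]
bbSbbbbb ⇒ bbbEbbbbb   [S → b E]
bbbEbbbbb ⇒ bbbSEbbbbb   [E → S E]
bbbSEbbbbb ⇒ bbbSbbEbbbbb   [S → S b b]
bbbSbbEbbbbb ⇒ bbbbbbEbbbbb   [S → b]
bbbbbbEbbbbb ⇒ bbbbbbcbbbbb   [E → c]

S ⇒ Sbb ⇒ bEbb ⇒ bSSbbb ⇒ bbSbbb ⇒ bbSbbbbb ⇒ bbbEbbbbb ⇒ bbbSEbbbbb ⇒ bbbSbbEbbbbb ⇒ bbbbbbEbbbbb ⇒ bbbbbbcbbbbb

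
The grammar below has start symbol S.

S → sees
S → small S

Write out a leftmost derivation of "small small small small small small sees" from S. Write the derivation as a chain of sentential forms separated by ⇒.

S ⇒ small S ⇒ small small S ⇒ small small small S ⇒ small small small small S ⇒ small small small small small S ⇒ small small small small small small S ⇒ small small small small small small sees

S ⇒ small S   [S → small S]
small S ⇒ small small S   [S → small S]
small small S ⇒ small small small S   [S → small S]
small small small S ⇒ small small small small S   [S → small S]
small small small small S ⇒ small small small small small S   [S → small S]
small small small small small S ⇒ small small small small small small S   [S → small S]
small small small small small small S ⇒ small small small small small small sees   [S → sees]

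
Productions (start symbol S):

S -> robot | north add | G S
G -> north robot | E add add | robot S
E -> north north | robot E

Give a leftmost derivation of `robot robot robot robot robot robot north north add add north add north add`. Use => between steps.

S => G S   [S -> G S]
G S => robot S S   [G -> robot S]
robot S S => robot G S S   [S -> G S]
robot G S S => robot E add add S S   [G -> E add add]
robot E add add S S => robot robot E add add S S   [E -> robot E]
robot robot E add add S S => robot robot robot E add add S S   [E -> robot E]
robot robot robot E add add S S => robot robot robot robot E add add S S   [E -> robot E]
robot robot robot robot E add add S S => robot robot robot robot robot E add add S S   [E -> robot E]
robot robot robot robot robot E add add S S => robot robot robot robot robot robot E add add S S   [E -> robot E]
robot robot robot robot robot robot E add add S S => robot robot robot robot robot robot north north add add S S   [E -> north north]
robot robot robot robot robot robot north north add add S S => robot robot robot robot robot robot north north add add north add S   [S -> north add]
robot robot robot robot robot robot north north add add north add S => robot robot robot robot robot robot north north add add north add north add   [S -> north add]

S => G S => robot S S => robot G S S => robot E add add S S => robot robot E add add S S => robot robot robot E add add S S => robot robot robot robot E add add S S => robot robot robot robot robot E add add S S => robot robot robot robot robot robot E add add S S => robot robot robot robot robot robot north north add add S S => robot robot robot robot robot robot north north add add north add S => robot robot robot robot robot robot north north add add north add north add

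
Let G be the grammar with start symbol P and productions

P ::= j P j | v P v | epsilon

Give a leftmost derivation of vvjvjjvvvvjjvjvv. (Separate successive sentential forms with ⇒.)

P ⇒ vPv ⇒ vvPvv ⇒ vvjPjvv ⇒ vvjvPvjvv ⇒ vvjvjPjvjvv ⇒ vvjvjjPjjvjvv ⇒ vvjvjjvPvjjvjvv ⇒ vvjvjjvvPvvjjvjvv ⇒ vvjvjjvvvvjjvjvv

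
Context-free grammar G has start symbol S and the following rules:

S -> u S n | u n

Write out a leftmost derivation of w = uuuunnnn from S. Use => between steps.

S => uSn   [S -> u S n]
uSn => uuSnn   [S -> u S n]
uuSnn => uuuSnnn   [S -> u S n]
uuuSnnn => uuuunnnn   [S -> u n]

S => uSn => uuSnn => uuuSnnn => uuuunnnn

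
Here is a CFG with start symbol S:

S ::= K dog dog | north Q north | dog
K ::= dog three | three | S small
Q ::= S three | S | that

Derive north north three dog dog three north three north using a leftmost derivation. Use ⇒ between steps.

S ⇒ north Q north ⇒ north S three north ⇒ north north Q north three north ⇒ north north S three north three north ⇒ north north K dog dog three north three north ⇒ north north three dog dog three north three north

S ⇒ north Q north   [S ::= north Q north]
north Q north ⇒ north S three north   [Q ::= S three]
north S three north ⇒ north north Q north three north   [S ::= north Q north]
north north Q north three north ⇒ north north S three north three north   [Q ::= S three]
north north S three north three north ⇒ north north K dog dog three north three north   [S ::= K dog dog]
north north K dog dog three north three north ⇒ north north three dog dog three north three north   [K ::= three]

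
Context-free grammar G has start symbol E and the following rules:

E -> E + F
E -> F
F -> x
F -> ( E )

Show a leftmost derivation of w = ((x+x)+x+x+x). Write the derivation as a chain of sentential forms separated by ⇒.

E⇒F⇒(E)⇒(E+F)⇒(E+F+F)⇒(E+F+F+F)⇒(F+F+F+F)⇒((E)+F+F+F)⇒((E+F)+F+F+F)⇒((F+F)+F+F+F)⇒((x+F)+F+F+F)⇒((x+x)+F+F+F)⇒((x+x)+x+F+F)⇒((x+x)+x+x+F)⇒((x+x)+x+x+x)

E ⇒ F   [E -> F]
F ⇒ (E)   [F -> ( E )]
(E) ⇒ (E+F)   [E -> E + F]
(E+F) ⇒ (E+F+F)   [E -> E + F]
(E+F+F) ⇒ (E+F+F+F)   [E -> E + F]
(E+F+F+F) ⇒ (F+F+F+F)   [E -> F]
(F+F+F+F) ⇒ ((E)+F+F+F)   [F -> ( E )]
((E)+F+F+F) ⇒ ((E+F)+F+F+F)   [E -> E + F]
((E+F)+F+F+F) ⇒ ((F+F)+F+F+F)   [E -> F]
((F+F)+F+F+F) ⇒ ((x+F)+F+F+F)   [F -> x]
((x+F)+F+F+F) ⇒ ((x+x)+F+F+F)   [F -> x]
((x+x)+F+F+F) ⇒ ((x+x)+x+F+F)   [F -> x]
((x+x)+x+F+F) ⇒ ((x+x)+x+x+F)   [F -> x]
((x+x)+x+x+F) ⇒ ((x+x)+x+x+x)   [F -> x]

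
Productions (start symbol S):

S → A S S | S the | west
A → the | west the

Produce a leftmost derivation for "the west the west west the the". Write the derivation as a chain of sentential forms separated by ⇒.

S ⇒ S the ⇒ S the the ⇒ A S S the the ⇒ the S S the the ⇒ the west S the the ⇒ the west A S S the the ⇒ the west the S S the the ⇒ the west the west S the the ⇒ the west the west west the the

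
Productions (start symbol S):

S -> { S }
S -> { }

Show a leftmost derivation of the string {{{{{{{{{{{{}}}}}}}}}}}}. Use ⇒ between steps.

S ⇒ {S} ⇒ {{S}} ⇒ {{{S}}} ⇒ {{{{S}}}} ⇒ {{{{{S}}}}} ⇒ {{{{{{S}}}}}} ⇒ {{{{{{{S}}}}}}} ⇒ {{{{{{{{S}}}}}}}} ⇒ {{{{{{{{{S}}}}}}}}} ⇒ {{{{{{{{{{S}}}}}}}}}} ⇒ {{{{{{{{{{{S}}}}}}}}}}} ⇒ {{{{{{{{{{{{}}}}}}}}}}}}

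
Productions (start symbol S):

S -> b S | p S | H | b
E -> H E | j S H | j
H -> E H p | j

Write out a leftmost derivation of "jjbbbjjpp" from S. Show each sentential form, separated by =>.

S => H => EHp => jHp => jEHpp => jjSHHpp => jjbSHHpp => jjbbSHHpp => jjbbbHHpp => jjbbbjHpp => jjbbbjjpp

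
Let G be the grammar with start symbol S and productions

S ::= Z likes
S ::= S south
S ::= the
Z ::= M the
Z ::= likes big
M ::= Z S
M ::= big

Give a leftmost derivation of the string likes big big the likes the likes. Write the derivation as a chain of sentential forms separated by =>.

S => Z likes   [S ::= Z likes]
Z likes => M the likes   [Z ::= M the]
M the likes => Z S the likes   [M ::= Z S]
Z S the likes => likes big S the likes   [Z ::= likes big]
likes big S the likes => likes big Z likes the likes   [S ::= Z likes]
likes big Z likes the likes => likes big M the likes the likes   [Z ::= M the]
likes big M the likes the likes => likes big big the likes the likes   [M ::= big]

S => Z likes => M the likes => Z S the likes => likes big S the likes => likes big Z likes the likes => likes big M the likes the likes => likes big big the likes the likes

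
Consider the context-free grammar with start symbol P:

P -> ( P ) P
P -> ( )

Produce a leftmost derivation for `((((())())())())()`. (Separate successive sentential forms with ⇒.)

P ⇒ (P)P ⇒ ((P)P)P ⇒ (((P)P)P)P ⇒ ((((P)P)P)P)P ⇒ ((((())P)P)P)P ⇒ ((((())())P)P)P ⇒ ((((())())())P)P ⇒ ((((())())())())P ⇒ ((((())())())())()

P ⇒ (P)P   [P -> ( P ) P]
(P)P ⇒ ((P)P)P   [P -> ( P ) P]
((P)P)P ⇒ (((P)P)P)P   [P -> ( P ) P]
(((P)P)P)P ⇒ ((((P)P)P)P)P   [P -> ( P ) P]
((((P)P)P)P)P ⇒ ((((())P)P)P)P   [P -> ( )]
((((())P)P)P)P ⇒ ((((())())P)P)P   [P -> ( )]
((((())())P)P)P ⇒ ((((())())())P)P   [P -> ( )]
((((())())())P)P ⇒ ((((())())())())P   [P -> ( )]
((((())())())())P ⇒ ((((())())())())()   [P -> ( )]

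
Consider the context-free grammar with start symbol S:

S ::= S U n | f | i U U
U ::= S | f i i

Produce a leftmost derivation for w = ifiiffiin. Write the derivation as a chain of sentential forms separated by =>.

S => SUn => iUUUn => ifiiUUn => ifiiSUn => ifiifUn => ifiiffiin

S => SUn   [S ::= S U n]
SUn => iUUUn   [S ::= i U U]
iUUUn => ifiiUUn   [U ::= f i i]
ifiiUUn => ifiiSUn   [U ::= S]
ifiiSUn => ifiifUn   [S ::= f]
ifiifUn => ifiiffiin   [U ::= f i i]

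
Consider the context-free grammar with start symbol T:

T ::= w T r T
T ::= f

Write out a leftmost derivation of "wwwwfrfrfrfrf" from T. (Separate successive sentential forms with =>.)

T => wTrT => wwTrTrT => wwwTrTrTrT => wwwwTrTrTrTrT => wwwwfrTrTrTrT => wwwwfrfrTrTrT => wwwwfrfrfrTrT => wwwwfrfrfrfrT => wwwwfrfrfrfrf

T => wTrT   [T ::= w T r T]
wTrT => wwTrTrT   [T ::= w T r T]
wwTrTrT => wwwTrTrTrT   [T ::= w T r T]
wwwTrTrTrT => wwwwTrTrTrTrT   [T ::= w T r T]
wwwwTrTrTrTrT => wwwwfrTrTrTrT   [T ::= f]
wwwwfrTrTrTrT => wwwwfrfrTrTrT   [T ::= f]
wwwwfrfrTrTrT => wwwwfrfrfrTrT   [T ::= f]
wwwwfrfrfrTrT => wwwwfrfrfrfrT   [T ::= f]
wwwwfrfrfrfrT => wwwwfrfrfrfrf   [T ::= f]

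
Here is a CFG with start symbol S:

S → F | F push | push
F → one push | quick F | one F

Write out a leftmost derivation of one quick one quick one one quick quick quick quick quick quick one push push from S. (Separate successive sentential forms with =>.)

S => F push => one F push => one quick F push => one quick one F push => one quick one quick F push => one quick one quick one F push => one quick one quick one one F push => one quick one quick one one quick F push => one quick one quick one one quick quick F push => one quick one quick one one quick quick quick F push => one quick one quick one one quick quick quick quick F push => one quick one quick one one quick quick quick quick quick F push => one quick one quick one one quick quick quick quick quick quick F push => one quick one quick one one quick quick quick quick quick quick one push push

S => F push   [S → F push]
F push => one F push   [F → one F]
one F push => one quick F push   [F → quick F]
one quick F push => one quick one F push   [F → one F]
one quick one F push => one quick one quick F push   [F → quick F]
one quick one quick F push => one quick one quick one F push   [F → one F]
one quick one quick one F push => one quick one quick one one F push   [F → one F]
one quick one quick one one F push => one quick one quick one one quick F push   [F → quick F]
one quick one quick one one quick F push => one quick one quick one one quick quick F push   [F → quick F]
one quick one quick one one quick quick F push => one quick one quick one one quick quick quick F push   [F → quick F]
one quick one quick one one quick quick quick F push => one quick one quick one one quick quick quick quick F push   [F → quick F]
one quick one quick one one quick quick quick quick F push => one quick one quick one one quick quick quick quick quick F push   [F → quick F]
one quick one quick one one quick quick quick quick quick F push => one quick one quick one one quick quick quick quick quick quick F push   [F → quick F]
one quick one quick one one quick quick quick quick quick quick F push => one quick one quick one one quick quick quick quick quick quick one push push   [F → one push]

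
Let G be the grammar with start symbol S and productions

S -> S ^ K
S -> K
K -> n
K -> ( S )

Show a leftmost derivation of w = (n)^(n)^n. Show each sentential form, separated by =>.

S => S^K => S^K^K => K^K^K => (S)^K^K => (K)^K^K => (n)^K^K => (n)^(S)^K => (n)^(K)^K => (n)^(n)^K => (n)^(n)^n

S => S^K   [S -> S ^ K]
S^K => S^K^K   [S -> S ^ K]
S^K^K => K^K^K   [S -> K]
K^K^K => (S)^K^K   [K -> ( S )]
(S)^K^K => (K)^K^K   [S -> K]
(K)^K^K => (n)^K^K   [K -> n]
(n)^K^K => (n)^(S)^K   [K -> ( S )]
(n)^(S)^K => (n)^(K)^K   [S -> K]
(n)^(K)^K => (n)^(n)^K   [K -> n]
(n)^(n)^K => (n)^(n)^n   [K -> n]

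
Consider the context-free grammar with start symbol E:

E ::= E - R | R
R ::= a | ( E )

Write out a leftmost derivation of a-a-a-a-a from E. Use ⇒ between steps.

E ⇒ E-R   [E ::= E - R]
E-R ⇒ E-R-R   [E ::= E - R]
E-R-R ⇒ E-R-R-R   [E ::= E - R]
E-R-R-R ⇒ E-R-R-R-R   [E ::= E - R]
E-R-R-R-R ⇒ R-R-R-R-R   [E ::= R]
R-R-R-R-R ⇒ a-R-R-R-R   [R ::= a]
a-R-R-R-R ⇒ a-a-R-R-R   [R ::= a]
a-a-R-R-R ⇒ a-a-a-R-R   [R ::= a]
a-a-a-R-R ⇒ a-a-a-a-R   [R ::= a]
a-a-a-a-R ⇒ a-a-a-a-a   [R ::= a]

E ⇒ E-R ⇒ E-R-R ⇒ E-R-R-R ⇒ E-R-R-R-R ⇒ R-R-R-R-R ⇒ a-R-R-R-R ⇒ a-a-R-R-R ⇒ a-a-a-R-R ⇒ a-a-a-a-R ⇒ a-a-a-a-a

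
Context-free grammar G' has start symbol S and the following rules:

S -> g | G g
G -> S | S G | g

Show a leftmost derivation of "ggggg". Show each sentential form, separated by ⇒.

S ⇒ Gg ⇒ SGg ⇒ gGg ⇒ gSGg ⇒ gGgGg ⇒ gSgGg ⇒ gggGg ⇒ ggggg

S ⇒ Gg   [S -> G g]
Gg ⇒ SGg   [G -> S G]
SGg ⇒ gGg   [S -> g]
gGg ⇒ gSGg   [G -> S G]
gSGg ⇒ gGgGg   [S -> G g]
gGgGg ⇒ gSgGg   [G -> S]
gSgGg ⇒ gggGg   [S -> g]
gggGg ⇒ ggggg   [G -> g]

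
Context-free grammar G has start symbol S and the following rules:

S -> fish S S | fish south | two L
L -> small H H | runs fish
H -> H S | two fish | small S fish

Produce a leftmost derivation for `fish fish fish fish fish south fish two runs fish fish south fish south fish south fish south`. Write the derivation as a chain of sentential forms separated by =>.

S => fish S S => fish fish S S S => fish fish fish S S S S => fish fish fish fish S S S S S => fish fish fish fish fish south S S S S => fish fish fish fish fish south fish S S S S S => fish fish fish fish fish south fish two L S S S S => fish fish fish fish fish south fish two runs fish S S S S => fish fish fish fish fish south fish two runs fish fish south S S S => fish fish fish fish fish south fish two runs fish fish south fish south S S => fish fish fish fish fish south fish two runs fish fish south fish south fish south S => fish fish fish fish fish south fish two runs fish fish south fish south fish south fish south

S => fish S S   [S -> fish S S]
fish S S => fish fish S S S   [S -> fish S S]
fish fish S S S => fish fish fish S S S S   [S -> fish S S]
fish fish fish S S S S => fish fish fish fish S S S S S   [S -> fish S S]
fish fish fish fish S S S S S => fish fish fish fish fish south S S S S   [S -> fish south]
fish fish fish fish fish south S S S S => fish fish fish fish fish south fish S S S S S   [S -> fish S S]
fish fish fish fish fish south fish S S S S S => fish fish fish fish fish south fish two L S S S S   [S -> two L]
fish fish fish fish fish south fish two L S S S S => fish fish fish fish fish south fish two runs fish S S S S   [L -> runs fish]
fish fish fish fish fish south fish two runs fish S S S S => fish fish fish fish fish south fish two runs fish fish south S S S   [S -> fish south]
fish fish fish fish fish south fish two runs fish fish south S S S => fish fish fish fish fish south fish two runs fish fish south fish south S S   [S -> fish south]
fish fish fish fish fish south fish two runs fish fish south fish south S S => fish fish fish fish fish south fish two runs fish fish south fish south fish south S   [S -> fish south]
fish fish fish fish fish south fish two runs fish fish south fish south fish south S => fish fish fish fish fish south fish two runs fish fish south fish south fish south fish south   [S -> fish south]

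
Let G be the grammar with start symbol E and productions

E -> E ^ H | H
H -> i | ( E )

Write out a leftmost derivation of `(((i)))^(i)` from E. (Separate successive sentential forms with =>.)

E => E^H => H^H => (E)^H => (H)^H => ((E))^H => ((H))^H => (((E)))^H => (((H)))^H => (((i)))^H => (((i)))^(E) => (((i)))^(H) => (((i)))^(i)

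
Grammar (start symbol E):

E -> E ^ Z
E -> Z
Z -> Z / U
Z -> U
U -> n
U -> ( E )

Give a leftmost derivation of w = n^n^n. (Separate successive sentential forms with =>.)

E=>E^Z=>E^Z^Z=>Z^Z^Z=>U^Z^Z=>n^Z^Z=>n^U^Z=>n^n^Z=>n^n^U=>n^n^n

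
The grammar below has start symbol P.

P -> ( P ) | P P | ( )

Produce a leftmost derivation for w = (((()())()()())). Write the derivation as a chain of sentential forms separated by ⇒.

P ⇒ (P) ⇒ ((P)) ⇒ ((PP)) ⇒ ((PPP)) ⇒ ((PPPP)) ⇒ (((P)PPP)) ⇒ (((PP)PPP)) ⇒ (((()P)PPP)) ⇒ (((()())PPP)) ⇒ (((()())()PP)) ⇒ (((()())()()P)) ⇒ (((()())()()()))

P ⇒ (P)   [P -> ( P )]
(P) ⇒ ((P))   [P -> ( P )]
((P)) ⇒ ((PP))   [P -> P P]
((PP)) ⇒ ((PPP))   [P -> P P]
((PPP)) ⇒ ((PPPP))   [P -> P P]
((PPPP)) ⇒ (((P)PPP))   [P -> ( P )]
(((P)PPP)) ⇒ (((PP)PPP))   [P -> P P]
(((PP)PPP)) ⇒ (((()P)PPP))   [P -> ( )]
(((()P)PPP)) ⇒ (((()())PPP))   [P -> ( )]
(((()())PPP)) ⇒ (((()())()PP))   [P -> ( )]
(((()())()PP)) ⇒ (((()())()()P))   [P -> ( )]
(((()())()()P)) ⇒ (((()())()()()))   [P -> ( )]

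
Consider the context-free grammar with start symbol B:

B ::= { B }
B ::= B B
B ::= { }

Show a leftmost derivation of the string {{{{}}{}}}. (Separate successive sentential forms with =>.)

B => {B}   [B ::= { B }]
{B} => {{B}}   [B ::= { B }]
{{B}} => {{BB}}   [B ::= B B]
{{BB}} => {{{B}B}}   [B ::= { B }]
{{{B}B}} => {{{{}}B}}   [B ::= { }]
{{{{}}B}} => {{{{}}{}}}   [B ::= { }]

B => {B} => {{B}} => {{BB}} => {{{B}B}} => {{{{}}B}} => {{{{}}{}}}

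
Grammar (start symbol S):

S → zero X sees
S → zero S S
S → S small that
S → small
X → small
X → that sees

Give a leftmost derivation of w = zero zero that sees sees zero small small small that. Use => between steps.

S => zero S S   [S → zero S S]
zero S S => zero zero X sees S   [S → zero X sees]
zero zero X sees S => zero zero that sees sees S   [X → that sees]
zero zero that sees sees S => zero zero that sees sees S small that   [S → S small that]
zero zero that sees sees S small that => zero zero that sees sees zero S S small that   [S → zero S S]
zero zero that sees sees zero S S small that => zero zero that sees sees zero small S small that   [S → small]
zero zero that sees sees zero small S small that => zero zero that sees sees zero small small small that   [S → small]

S => zero S S => zero zero X sees S => zero zero that sees sees S => zero zero that sees sees S small that => zero zero that sees sees zero S S small that => zero zero that sees sees zero small S small that => zero zero that sees sees zero small small small that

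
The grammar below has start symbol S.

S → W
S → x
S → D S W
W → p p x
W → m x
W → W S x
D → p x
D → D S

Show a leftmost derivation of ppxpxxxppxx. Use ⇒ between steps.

S ⇒ W ⇒ WSx ⇒ ppxSx ⇒ ppxDSWx ⇒ ppxDSSWx ⇒ ppxpxSSWx ⇒ ppxpxxSWx ⇒ ppxpxxxWx ⇒ ppxpxxxppxx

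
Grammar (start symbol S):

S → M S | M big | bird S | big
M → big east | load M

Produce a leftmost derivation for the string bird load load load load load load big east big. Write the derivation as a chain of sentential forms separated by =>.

S => bird S => bird M big => bird load M big => bird load load M big => bird load load load M big => bird load load load load M big => bird load load load load load M big => bird load load load load load load M big => bird load load load load load load big east big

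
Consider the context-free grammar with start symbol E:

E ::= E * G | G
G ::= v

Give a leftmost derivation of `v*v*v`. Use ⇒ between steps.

E ⇒ E*G ⇒ E*G*G ⇒ G*G*G ⇒ v*G*G ⇒ v*v*G ⇒ v*v*v

E ⇒ E*G   [E ::= E * G]
E*G ⇒ E*G*G   [E ::= E * G]
E*G*G ⇒ G*G*G   [E ::= G]
G*G*G ⇒ v*G*G   [G ::= v]
v*G*G ⇒ v*v*G   [G ::= v]
v*v*G ⇒ v*v*v   [G ::= v]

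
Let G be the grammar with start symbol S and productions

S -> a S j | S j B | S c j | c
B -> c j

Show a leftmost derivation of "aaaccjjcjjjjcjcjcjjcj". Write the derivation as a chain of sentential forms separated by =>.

S => Scj => aSjcj => aScjjcj => aScjcjjcj => aSjBcjcjjcj => aaSjjBcjcjjcj => aaaSjjjBcjcjjcj => aaaSjBjjjBcjcjjcj => aaaScjjBjjjBcjcjjcj => aaaccjjBjjjBcjcjjcj => aaaccjjcjjjjBcjcjjcj => aaaccjjcjjjjcjcjcjjcj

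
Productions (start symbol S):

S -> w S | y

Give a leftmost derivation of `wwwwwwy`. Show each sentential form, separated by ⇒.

S ⇒ wS ⇒ wwS ⇒ wwwS ⇒ wwwwS ⇒ wwwwwS ⇒ wwwwwwS ⇒ wwwwwwy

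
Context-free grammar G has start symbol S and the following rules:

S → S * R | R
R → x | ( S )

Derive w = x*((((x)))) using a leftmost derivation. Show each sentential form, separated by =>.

S => S*R => R*R => x*R => x*(S) => x*(R) => x*((S)) => x*((R)) => x*(((S))) => x*(((R))) => x*((((S)))) => x*((((R)))) => x*((((x))))

S => S*R   [S → S * R]
S*R => R*R   [S → R]
R*R => x*R   [R → x]
x*R => x*(S)   [R → ( S )]
x*(S) => x*(R)   [S → R]
x*(R) => x*((S))   [R → ( S )]
x*((S)) => x*((R))   [S → R]
x*((R)) => x*(((S)))   [R → ( S )]
x*(((S))) => x*(((R)))   [S → R]
x*(((R))) => x*((((S))))   [R → ( S )]
x*((((S)))) => x*((((R))))   [S → R]
x*((((R)))) => x*((((x))))   [R → x]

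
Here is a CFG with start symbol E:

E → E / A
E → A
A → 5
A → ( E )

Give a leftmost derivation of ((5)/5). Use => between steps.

E => A   [E → A]
A => (E)   [A → ( E )]
(E) => (E/A)   [E → E / A]
(E/A) => (A/A)   [E → A]
(A/A) => ((E)/A)   [A → ( E )]
((E)/A) => ((A)/A)   [E → A]
((A)/A) => ((5)/A)   [A → 5]
((5)/A) => ((5)/5)   [A → 5]

E=>A=>(E)=>(E/A)=>(A/A)=>((E)/A)=>((A)/A)=>((5)/A)=>((5)/5)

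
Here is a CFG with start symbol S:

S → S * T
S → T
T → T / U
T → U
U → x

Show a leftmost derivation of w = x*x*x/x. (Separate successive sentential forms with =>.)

S => S*T => S*T*T => T*T*T => U*T*T => x*T*T => x*U*T => x*x*T => x*x*T/U => x*x*U/U => x*x*x/U => x*x*x/x

S => S*T   [S → S * T]
S*T => S*T*T   [S → S * T]
S*T*T => T*T*T   [S → T]
T*T*T => U*T*T   [T → U]
U*T*T => x*T*T   [U → x]
x*T*T => x*U*T   [T → U]
x*U*T => x*x*T   [U → x]
x*x*T => x*x*T/U   [T → T / U]
x*x*T/U => x*x*U/U   [T → U]
x*x*U/U => x*x*x/U   [U → x]
x*x*x/U => x*x*x/x   [U → x]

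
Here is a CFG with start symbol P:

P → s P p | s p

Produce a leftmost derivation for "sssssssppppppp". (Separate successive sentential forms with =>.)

P => sPp   [P → s P p]
sPp => ssPpp   [P → s P p]
ssPpp => sssPppp   [P → s P p]
sssPppp => ssssPpppp   [P → s P p]
ssssPpppp => sssssPppppp   [P → s P p]
sssssPppppp => ssssssPpppppp   [P → s P p]
ssssssPpppppp => sssssssppppppp   [P → s p]

P=>sPp=>ssPpp=>sssPppp=>ssssPpppp=>sssssPppppp=>ssssssPpppppp=>sssssssppppppp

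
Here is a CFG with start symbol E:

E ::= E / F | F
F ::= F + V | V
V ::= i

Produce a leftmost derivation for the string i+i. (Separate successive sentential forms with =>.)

E => F => F+V => V+V => i+V => i+i

E => F   [E ::= F]
F => F+V   [F ::= F + V]
F+V => V+V   [F ::= V]
V+V => i+V   [V ::= i]
i+V => i+i   [V ::= i]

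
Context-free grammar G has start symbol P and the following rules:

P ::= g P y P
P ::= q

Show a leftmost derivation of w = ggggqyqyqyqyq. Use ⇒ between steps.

P ⇒ gPyP   [P ::= g P y P]
gPyP ⇒ ggPyPyP   [P ::= g P y P]
ggPyPyP ⇒ gggPyPyPyP   [P ::= g P y P]
gggPyPyPyP ⇒ ggggPyPyPyPyP   [P ::= g P y P]
ggggPyPyPyPyP ⇒ ggggqyPyPyPyP   [P ::= q]
ggggqyPyPyPyP ⇒ ggggqyqyPyPyP   [P ::= q]
ggggqyqyPyPyP ⇒ ggggqyqyqyPyP   [P ::= q]
ggggqyqyqyPyP ⇒ ggggqyqyqyqyP   [P ::= q]
ggggqyqyqyqyP ⇒ ggggqyqyqyqyq   [P ::= q]

P ⇒ gPyP ⇒ ggPyPyP ⇒ gggPyPyPyP ⇒ ggggPyPyPyPyP ⇒ ggggqyPyPyPyP ⇒ ggggqyqyPyPyP ⇒ ggggqyqyqyPyP ⇒ ggggqyqyqyqyP ⇒ ggggqyqyqyqyq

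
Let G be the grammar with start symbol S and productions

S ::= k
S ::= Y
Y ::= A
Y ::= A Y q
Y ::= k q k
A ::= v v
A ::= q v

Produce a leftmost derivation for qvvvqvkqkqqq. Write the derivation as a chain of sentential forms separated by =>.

S => Y   [S ::= Y]
Y => AYq   [Y ::= A Y q]
AYq => qvYq   [A ::= q v]
qvYq => qvAYqq   [Y ::= A Y q]
qvAYqq => qvvvYqq   [A ::= v v]
qvvvYqq => qvvvAYqqq   [Y ::= A Y q]
qvvvAYqqq => qvvvqvYqqq   [A ::= q v]
qvvvqvYqqq => qvvvqvkqkqqq   [Y ::= k q k]

S => Y => AYq => qvYq => qvAYqq => qvvvYqq => qvvvAYqqq => qvvvqvYqqq => qvvvqvkqkqqq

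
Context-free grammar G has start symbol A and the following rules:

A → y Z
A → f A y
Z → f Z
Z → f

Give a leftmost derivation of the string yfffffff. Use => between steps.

A => yZ => yfZ => yffZ => yfffZ => yffffZ => yfffffZ => yffffffZ => yfffffff

A => yZ   [A → y Z]
yZ => yfZ   [Z → f Z]
yfZ => yffZ   [Z → f Z]
yffZ => yfffZ   [Z → f Z]
yfffZ => yffffZ   [Z → f Z]
yffffZ => yfffffZ   [Z → f Z]
yfffffZ => yffffffZ   [Z → f Z]
yffffffZ => yfffffff   [Z → f]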